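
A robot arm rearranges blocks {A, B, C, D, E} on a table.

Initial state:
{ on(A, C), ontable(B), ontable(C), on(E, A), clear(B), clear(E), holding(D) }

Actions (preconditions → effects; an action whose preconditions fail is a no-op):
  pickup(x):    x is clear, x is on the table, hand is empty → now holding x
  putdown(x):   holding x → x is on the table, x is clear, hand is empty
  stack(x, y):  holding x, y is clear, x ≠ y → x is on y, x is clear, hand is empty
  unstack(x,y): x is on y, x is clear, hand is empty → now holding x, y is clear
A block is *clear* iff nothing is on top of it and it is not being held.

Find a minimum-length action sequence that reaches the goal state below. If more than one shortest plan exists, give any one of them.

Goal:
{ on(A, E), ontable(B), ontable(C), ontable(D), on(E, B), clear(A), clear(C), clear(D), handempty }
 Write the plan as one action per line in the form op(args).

step 1 (putdown(D)): towers=[B; C/A/E; D] holding=-
step 2 (unstack(E, A)): towers=[B; C/A; D] holding=E
step 3 (stack(E, B)): towers=[B/E; C/A; D] holding=-
step 4 (unstack(A, C)): towers=[B/E; C; D] holding=A
step 5 (stack(A, E)): towers=[B/E/A; C; D] holding=-
goal check: towers=[B/E/A; C; D] holding=- — reached (length 5, optimal by BFS)

putdown(D)
unstack(E, A)
stack(E, B)
unstack(A, C)
stack(A, E)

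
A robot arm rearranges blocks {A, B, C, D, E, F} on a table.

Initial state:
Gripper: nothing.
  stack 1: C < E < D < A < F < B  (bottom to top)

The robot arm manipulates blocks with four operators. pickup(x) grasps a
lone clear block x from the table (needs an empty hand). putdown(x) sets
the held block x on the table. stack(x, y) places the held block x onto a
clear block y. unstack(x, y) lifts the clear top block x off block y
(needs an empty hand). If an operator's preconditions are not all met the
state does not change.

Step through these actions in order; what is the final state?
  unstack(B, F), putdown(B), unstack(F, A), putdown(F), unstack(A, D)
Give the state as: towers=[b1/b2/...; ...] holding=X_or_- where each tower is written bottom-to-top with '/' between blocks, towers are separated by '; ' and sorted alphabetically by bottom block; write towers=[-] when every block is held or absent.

towers=[B; C/E/D; F] holding=A

step 1 (unstack(B, F)): towers=[C/E/D/A/F] holding=B
step 2 (putdown(B)): towers=[B; C/E/D/A/F] holding=-
step 3 (unstack(F, A)): towers=[B; C/E/D/A] holding=F
step 4 (putdown(F)): towers=[B; C/E/D/A; F] holding=-
step 5 (unstack(A, D)): towers=[B; C/E/D; F] holding=A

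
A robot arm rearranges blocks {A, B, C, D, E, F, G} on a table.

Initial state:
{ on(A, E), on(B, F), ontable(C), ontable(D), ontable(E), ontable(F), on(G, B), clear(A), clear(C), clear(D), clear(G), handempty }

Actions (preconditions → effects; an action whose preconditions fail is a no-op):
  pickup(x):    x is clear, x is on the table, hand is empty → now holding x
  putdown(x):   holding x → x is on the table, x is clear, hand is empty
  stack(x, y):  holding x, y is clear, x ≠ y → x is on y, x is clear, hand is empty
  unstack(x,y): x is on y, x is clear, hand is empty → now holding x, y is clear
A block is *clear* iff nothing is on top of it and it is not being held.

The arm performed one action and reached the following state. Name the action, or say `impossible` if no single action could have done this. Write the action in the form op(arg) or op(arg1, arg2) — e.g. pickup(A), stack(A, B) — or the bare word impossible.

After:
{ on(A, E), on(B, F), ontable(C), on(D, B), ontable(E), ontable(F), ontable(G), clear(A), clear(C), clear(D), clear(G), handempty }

target: towers=[C; E/A; F/B/D; G] holding=-
     unstack(G, B) → towers=[C; D; E/A; F/B] holding=G
         pickup(D) → towers=[C; E/A; F/B/G] holding=D
     unstack(A, E) → towers=[C; D; E; F/B/G] holding=A
         pickup(C) → towers=[D; E/A; F/B/G] holding=C
none of the 4 applicable actions match → impossible

impossible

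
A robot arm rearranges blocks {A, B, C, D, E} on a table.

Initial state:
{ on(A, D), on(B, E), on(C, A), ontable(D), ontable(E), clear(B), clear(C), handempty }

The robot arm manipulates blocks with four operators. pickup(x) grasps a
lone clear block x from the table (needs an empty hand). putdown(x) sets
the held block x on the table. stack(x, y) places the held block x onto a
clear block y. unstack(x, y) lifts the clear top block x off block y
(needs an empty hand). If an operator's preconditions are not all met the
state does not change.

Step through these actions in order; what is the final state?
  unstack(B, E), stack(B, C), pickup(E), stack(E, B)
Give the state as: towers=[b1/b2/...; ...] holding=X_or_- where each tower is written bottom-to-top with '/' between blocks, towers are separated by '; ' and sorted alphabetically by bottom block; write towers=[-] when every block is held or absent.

step 1 (unstack(B, E)): towers=[D/A/C; E] holding=B
step 2 (stack(B, C)): towers=[D/A/C/B; E] holding=-
step 3 (pickup(E)): towers=[D/A/C/B] holding=E
step 4 (stack(E, B)): towers=[D/A/C/B/E] holding=-

towers=[D/A/C/B/E] holding=-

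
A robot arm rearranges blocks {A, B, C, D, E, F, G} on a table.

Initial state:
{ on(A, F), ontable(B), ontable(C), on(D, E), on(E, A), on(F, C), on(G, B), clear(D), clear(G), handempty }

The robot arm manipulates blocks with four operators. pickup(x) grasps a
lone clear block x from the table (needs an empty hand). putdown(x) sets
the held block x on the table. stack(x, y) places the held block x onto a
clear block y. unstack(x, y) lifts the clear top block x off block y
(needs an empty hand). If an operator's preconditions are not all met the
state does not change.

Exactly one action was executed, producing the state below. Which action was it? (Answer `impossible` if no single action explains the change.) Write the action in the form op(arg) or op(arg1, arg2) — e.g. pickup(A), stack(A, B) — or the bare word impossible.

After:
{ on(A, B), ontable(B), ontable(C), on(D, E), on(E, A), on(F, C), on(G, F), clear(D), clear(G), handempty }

target: towers=[B/A/E/D; C/F/G] holding=-
     unstack(G, B) → towers=[B; C/F/A/E/D] holding=G
     unstack(D, E) → towers=[B/G; C/F/A/E] holding=D
none of the 2 applicable actions match → impossible

impossible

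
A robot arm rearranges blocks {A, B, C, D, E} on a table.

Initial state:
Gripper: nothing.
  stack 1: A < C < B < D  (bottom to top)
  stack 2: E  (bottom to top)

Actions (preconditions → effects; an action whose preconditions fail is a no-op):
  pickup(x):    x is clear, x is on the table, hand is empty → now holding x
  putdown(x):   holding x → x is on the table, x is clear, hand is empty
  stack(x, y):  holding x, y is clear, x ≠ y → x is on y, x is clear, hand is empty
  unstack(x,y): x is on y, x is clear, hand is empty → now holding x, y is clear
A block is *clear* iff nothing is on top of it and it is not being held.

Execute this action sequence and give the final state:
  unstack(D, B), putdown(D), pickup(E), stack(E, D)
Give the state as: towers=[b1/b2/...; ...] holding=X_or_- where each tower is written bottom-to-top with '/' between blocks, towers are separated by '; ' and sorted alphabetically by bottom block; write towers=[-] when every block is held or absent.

step 1 (unstack(D, B)): towers=[A/C/B; E] holding=D
step 2 (putdown(D)): towers=[A/C/B; D; E] holding=-
step 3 (pickup(E)): towers=[A/C/B; D] holding=E
step 4 (stack(E, D)): towers=[A/C/B; D/E] holding=-

towers=[A/C/B; D/E] holding=-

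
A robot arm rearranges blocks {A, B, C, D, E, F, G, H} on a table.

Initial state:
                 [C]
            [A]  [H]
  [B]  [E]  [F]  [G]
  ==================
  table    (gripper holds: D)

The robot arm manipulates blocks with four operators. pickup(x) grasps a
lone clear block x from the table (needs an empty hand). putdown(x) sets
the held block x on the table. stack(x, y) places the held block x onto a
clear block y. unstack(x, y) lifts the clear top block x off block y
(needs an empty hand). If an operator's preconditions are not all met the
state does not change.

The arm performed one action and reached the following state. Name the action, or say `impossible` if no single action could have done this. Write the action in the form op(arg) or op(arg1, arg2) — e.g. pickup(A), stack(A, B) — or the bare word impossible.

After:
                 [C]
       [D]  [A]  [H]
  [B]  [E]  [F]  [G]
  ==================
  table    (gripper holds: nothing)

stack(D, E)

target: towers=[B; E/D; F/A; G/H/C] holding=-
        putdown(D) → towers=[B; D; E; F/A; G/H/C] holding=-
       stack(D, A) → towers=[B; E; F/A/D; G/H/C] holding=-
       stack(D, E) → towers=[B; E/D; F/A; G/H/C] holding=-  ← match
       stack(D, B) → towers=[B/D; E; F/A; G/H/C] holding=-
       stack(D, C) → towers=[B; E; F/A; G/H/C/D] holding=-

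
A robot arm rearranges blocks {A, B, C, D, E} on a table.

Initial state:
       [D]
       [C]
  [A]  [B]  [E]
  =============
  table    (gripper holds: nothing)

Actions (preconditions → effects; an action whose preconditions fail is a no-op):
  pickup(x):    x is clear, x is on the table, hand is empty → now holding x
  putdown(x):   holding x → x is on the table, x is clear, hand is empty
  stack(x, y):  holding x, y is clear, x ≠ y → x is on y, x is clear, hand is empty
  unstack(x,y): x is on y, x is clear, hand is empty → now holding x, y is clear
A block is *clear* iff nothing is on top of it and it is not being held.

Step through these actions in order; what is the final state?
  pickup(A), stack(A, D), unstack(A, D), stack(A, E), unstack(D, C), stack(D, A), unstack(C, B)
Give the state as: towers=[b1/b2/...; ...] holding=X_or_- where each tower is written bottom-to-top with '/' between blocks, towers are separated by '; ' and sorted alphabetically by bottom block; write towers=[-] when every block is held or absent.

step 1 (pickup(A)): towers=[B/C/D; E] holding=A
step 2 (stack(A, D)): towers=[B/C/D/A; E] holding=-
step 3 (unstack(A, D)): towers=[B/C/D; E] holding=A
step 4 (stack(A, E)): towers=[B/C/D; E/A] holding=-
step 5 (unstack(D, C)): towers=[B/C; E/A] holding=D
step 6 (stack(D, A)): towers=[B/C; E/A/D] holding=-
step 7 (unstack(C, B)): towers=[B; E/A/D] holding=C

towers=[B; E/A/D] holding=C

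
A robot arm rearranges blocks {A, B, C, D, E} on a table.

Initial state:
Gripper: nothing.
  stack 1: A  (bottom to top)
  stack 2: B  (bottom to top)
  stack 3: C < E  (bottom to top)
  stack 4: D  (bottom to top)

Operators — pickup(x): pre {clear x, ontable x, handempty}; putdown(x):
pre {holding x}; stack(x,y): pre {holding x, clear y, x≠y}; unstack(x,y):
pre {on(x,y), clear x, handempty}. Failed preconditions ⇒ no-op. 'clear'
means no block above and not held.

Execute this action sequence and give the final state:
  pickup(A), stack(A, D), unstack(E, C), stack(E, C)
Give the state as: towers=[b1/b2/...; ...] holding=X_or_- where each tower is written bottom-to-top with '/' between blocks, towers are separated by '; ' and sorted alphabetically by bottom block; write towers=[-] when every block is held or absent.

towers=[B; C/E; D/A] holding=-

step 1 (pickup(A)): towers=[B; C/E; D] holding=A
step 2 (stack(A, D)): towers=[B; C/E; D/A] holding=-
step 3 (unstack(E, C)): towers=[B; C; D/A] holding=E
step 4 (stack(E, C)): towers=[B; C/E; D/A] holding=-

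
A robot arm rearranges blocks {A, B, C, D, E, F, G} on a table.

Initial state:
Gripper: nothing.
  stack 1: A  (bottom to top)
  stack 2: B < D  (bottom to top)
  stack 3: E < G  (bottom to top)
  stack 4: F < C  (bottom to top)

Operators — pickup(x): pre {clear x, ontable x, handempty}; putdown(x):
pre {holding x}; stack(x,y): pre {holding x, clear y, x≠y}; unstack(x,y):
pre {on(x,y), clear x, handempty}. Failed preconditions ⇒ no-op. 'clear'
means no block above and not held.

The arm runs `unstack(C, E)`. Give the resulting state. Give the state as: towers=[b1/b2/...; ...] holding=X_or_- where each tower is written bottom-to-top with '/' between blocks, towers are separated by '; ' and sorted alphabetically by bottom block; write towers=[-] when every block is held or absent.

before: towers=[A; B/D; E/G; F/C] holding=-
pre[unstack(C, E)]: on(C,E) ✗, clear(C) ✓, handempty ✓
on(C,E) unmet → unstack(C, E) is a no-op
after:  towers=[A; B/D; E/G; F/C] holding=-

towers=[A; B/D; E/G; F/C] holding=-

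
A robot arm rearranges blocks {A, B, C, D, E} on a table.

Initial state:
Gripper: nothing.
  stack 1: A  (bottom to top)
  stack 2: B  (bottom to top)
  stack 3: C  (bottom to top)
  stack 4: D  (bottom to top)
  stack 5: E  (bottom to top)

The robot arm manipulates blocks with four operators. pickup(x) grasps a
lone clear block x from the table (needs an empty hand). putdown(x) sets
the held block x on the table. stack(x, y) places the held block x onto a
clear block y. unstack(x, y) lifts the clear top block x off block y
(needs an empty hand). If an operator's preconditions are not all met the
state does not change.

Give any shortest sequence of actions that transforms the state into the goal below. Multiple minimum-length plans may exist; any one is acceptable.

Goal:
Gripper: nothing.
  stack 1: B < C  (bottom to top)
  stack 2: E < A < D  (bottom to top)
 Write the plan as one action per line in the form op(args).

step 1 (pickup(A)): towers=[B; C; D; E] holding=A
step 2 (stack(A, E)): towers=[B; C; D; E/A] holding=-
step 3 (pickup(D)): towers=[B; C; E/A] holding=D
step 4 (stack(D, A)): towers=[B; C; E/A/D] holding=-
step 5 (pickup(C)): towers=[B; E/A/D] holding=C
step 6 (stack(C, B)): towers=[B/C; E/A/D] holding=-
goal check: towers=[B/C; E/A/D] holding=- — reached (length 6, optimal by BFS)

pickup(A)
stack(A, E)
pickup(D)
stack(D, A)
pickup(C)
stack(C, B)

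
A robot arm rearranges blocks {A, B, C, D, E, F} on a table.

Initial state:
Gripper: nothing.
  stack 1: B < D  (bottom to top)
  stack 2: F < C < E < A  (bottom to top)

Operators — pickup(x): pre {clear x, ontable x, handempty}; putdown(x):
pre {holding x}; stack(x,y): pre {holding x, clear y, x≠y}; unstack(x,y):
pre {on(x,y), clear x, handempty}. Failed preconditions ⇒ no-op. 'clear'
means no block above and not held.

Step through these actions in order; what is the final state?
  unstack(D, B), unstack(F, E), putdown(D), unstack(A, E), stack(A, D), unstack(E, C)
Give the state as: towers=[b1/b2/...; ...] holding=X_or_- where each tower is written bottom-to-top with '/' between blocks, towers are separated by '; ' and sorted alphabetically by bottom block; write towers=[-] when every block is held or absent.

towers=[B; D/A; F/C] holding=E

step 1 (unstack(D, B)): towers=[B; F/C/E/A] holding=D
step 2 (unstack(F, E)) [no-op]: towers=[B; F/C/E/A] holding=D
step 3 (putdown(D)): towers=[B; D; F/C/E/A] holding=-
step 4 (unstack(A, E)): towers=[B; D; F/C/E] holding=A
step 5 (stack(A, D)): towers=[B; D/A; F/C/E] holding=-
step 6 (unstack(E, C)): towers=[B; D/A; F/C] holding=E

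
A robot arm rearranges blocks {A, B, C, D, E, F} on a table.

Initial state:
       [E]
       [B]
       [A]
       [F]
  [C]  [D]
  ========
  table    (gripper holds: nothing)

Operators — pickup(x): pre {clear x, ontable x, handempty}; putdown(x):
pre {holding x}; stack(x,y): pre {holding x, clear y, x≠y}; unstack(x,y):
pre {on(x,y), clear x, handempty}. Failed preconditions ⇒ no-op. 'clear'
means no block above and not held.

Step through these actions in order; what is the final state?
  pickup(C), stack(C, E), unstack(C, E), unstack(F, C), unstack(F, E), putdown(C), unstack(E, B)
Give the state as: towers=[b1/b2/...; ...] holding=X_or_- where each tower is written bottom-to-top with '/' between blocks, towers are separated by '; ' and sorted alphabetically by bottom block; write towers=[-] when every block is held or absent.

step 1 (pickup(C)): towers=[D/F/A/B/E] holding=C
step 2 (stack(C, E)): towers=[D/F/A/B/E/C] holding=-
step 3 (unstack(C, E)): towers=[D/F/A/B/E] holding=C
step 4 (unstack(F, C)) [no-op]: towers=[D/F/A/B/E] holding=C
step 5 (unstack(F, E)) [no-op]: towers=[D/F/A/B/E] holding=C
step 6 (putdown(C)): towers=[C; D/F/A/B/E] holding=-
step 7 (unstack(E, B)): towers=[C; D/F/A/B] holding=E

towers=[C; D/F/A/B] holding=E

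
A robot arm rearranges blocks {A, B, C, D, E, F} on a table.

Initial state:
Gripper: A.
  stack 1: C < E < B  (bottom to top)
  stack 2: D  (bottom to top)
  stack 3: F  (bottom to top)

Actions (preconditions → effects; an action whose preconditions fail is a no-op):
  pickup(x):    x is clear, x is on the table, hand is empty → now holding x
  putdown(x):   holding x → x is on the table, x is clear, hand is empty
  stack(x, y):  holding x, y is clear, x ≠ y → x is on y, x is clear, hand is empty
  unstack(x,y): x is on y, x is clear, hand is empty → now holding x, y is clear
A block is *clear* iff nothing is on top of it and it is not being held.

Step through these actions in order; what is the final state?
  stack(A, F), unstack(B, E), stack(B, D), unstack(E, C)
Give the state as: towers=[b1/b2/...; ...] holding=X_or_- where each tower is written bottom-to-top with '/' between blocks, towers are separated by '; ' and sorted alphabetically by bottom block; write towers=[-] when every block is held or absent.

towers=[C; D/B; F/A] holding=E

step 1 (stack(A, F)): towers=[C/E/B; D; F/A] holding=-
step 2 (unstack(B, E)): towers=[C/E; D; F/A] holding=B
step 3 (stack(B, D)): towers=[C/E; D/B; F/A] holding=-
step 4 (unstack(E, C)): towers=[C; D/B; F/A] holding=E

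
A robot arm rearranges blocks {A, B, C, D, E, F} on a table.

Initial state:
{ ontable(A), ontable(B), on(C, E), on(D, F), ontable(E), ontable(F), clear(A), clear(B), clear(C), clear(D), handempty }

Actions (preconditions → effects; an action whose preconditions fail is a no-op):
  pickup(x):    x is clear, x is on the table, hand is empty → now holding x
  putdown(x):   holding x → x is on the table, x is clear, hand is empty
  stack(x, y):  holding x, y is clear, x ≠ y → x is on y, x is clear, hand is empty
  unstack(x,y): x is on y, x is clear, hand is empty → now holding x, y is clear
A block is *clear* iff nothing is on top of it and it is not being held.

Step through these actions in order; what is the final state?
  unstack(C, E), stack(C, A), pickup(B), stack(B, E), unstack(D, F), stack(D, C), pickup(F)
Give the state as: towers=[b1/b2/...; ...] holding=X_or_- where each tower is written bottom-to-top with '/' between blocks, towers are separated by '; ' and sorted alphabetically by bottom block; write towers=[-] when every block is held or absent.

towers=[A/C/D; E/B] holding=F

step 1 (unstack(C, E)): towers=[A; B; E; F/D] holding=C
step 2 (stack(C, A)): towers=[A/C; B; E; F/D] holding=-
step 3 (pickup(B)): towers=[A/C; E; F/D] holding=B
step 4 (stack(B, E)): towers=[A/C; E/B; F/D] holding=-
step 5 (unstack(D, F)): towers=[A/C; E/B; F] holding=D
step 6 (stack(D, C)): towers=[A/C/D; E/B; F] holding=-
step 7 (pickup(F)): towers=[A/C/D; E/B] holding=F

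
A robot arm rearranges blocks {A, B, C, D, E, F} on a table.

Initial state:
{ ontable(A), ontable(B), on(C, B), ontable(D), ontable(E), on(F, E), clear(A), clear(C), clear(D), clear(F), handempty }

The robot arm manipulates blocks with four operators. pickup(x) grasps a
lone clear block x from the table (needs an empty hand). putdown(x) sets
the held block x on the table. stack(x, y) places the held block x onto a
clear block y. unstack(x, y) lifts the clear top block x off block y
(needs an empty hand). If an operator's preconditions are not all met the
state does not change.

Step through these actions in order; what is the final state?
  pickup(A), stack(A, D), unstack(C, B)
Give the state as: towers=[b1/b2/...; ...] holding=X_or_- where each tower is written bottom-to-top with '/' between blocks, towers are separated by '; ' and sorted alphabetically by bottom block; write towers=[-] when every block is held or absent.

step 1 (pickup(A)): towers=[B/C; D; E/F] holding=A
step 2 (stack(A, D)): towers=[B/C; D/A; E/F] holding=-
step 3 (unstack(C, B)): towers=[B; D/A; E/F] holding=C

towers=[B; D/A; E/F] holding=C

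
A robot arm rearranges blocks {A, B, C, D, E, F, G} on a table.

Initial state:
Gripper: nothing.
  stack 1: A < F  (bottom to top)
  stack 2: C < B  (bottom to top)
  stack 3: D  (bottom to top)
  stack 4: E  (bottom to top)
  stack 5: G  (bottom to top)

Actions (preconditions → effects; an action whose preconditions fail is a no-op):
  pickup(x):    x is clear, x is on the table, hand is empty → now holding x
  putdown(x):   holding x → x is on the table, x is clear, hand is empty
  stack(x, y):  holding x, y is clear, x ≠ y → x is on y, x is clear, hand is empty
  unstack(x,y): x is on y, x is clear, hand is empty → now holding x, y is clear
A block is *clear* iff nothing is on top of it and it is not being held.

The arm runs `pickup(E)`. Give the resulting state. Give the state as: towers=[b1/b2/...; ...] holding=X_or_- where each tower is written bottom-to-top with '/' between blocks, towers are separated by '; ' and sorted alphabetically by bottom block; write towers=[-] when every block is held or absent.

towers=[A/F; C/B; D; G] holding=E

before: towers=[A/F; C/B; D; E; G] holding=-
pre[pickup(E)]: clear(E) yes, ontable(E) yes, handempty yes
all met → apply pickup(E)
after:  towers=[A/F; C/B; D; G] holding=E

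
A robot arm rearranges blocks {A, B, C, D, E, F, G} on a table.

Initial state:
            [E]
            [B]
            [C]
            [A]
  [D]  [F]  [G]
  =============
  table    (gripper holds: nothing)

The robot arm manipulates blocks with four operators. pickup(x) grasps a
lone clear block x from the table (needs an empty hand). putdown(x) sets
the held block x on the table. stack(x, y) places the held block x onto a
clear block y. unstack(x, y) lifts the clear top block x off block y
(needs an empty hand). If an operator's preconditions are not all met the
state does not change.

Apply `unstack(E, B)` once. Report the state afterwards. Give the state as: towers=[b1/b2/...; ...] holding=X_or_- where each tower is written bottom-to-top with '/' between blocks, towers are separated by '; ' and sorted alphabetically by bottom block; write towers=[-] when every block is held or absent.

before: towers=[D; F; G/A/C/B/E] holding=-
pre[unstack(E, B)]: on(E,B) ✓, clear(E) ✓, handempty ✓
all met → apply unstack(E, B)
after:  towers=[D; F; G/A/C/B] holding=E

towers=[D; F; G/A/C/B] holding=E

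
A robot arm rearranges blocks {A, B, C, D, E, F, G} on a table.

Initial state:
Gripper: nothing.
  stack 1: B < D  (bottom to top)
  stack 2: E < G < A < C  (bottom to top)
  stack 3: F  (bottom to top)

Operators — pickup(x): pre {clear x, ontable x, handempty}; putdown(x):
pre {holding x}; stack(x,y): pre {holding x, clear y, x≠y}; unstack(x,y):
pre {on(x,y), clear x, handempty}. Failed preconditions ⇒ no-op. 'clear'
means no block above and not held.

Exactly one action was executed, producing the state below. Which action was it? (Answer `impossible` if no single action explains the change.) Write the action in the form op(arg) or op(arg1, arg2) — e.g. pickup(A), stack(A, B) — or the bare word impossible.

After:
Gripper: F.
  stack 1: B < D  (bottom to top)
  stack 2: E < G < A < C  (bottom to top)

pickup(F)

target: towers=[B/D; E/G/A/C] holding=F
         pickup(F) → towers=[B/D; E/G/A/C] holding=F  ← match
     unstack(D, B) → towers=[B; E/G/A/C; F] holding=D
     unstack(C, A) → towers=[B/D; E/G/A; F] holding=C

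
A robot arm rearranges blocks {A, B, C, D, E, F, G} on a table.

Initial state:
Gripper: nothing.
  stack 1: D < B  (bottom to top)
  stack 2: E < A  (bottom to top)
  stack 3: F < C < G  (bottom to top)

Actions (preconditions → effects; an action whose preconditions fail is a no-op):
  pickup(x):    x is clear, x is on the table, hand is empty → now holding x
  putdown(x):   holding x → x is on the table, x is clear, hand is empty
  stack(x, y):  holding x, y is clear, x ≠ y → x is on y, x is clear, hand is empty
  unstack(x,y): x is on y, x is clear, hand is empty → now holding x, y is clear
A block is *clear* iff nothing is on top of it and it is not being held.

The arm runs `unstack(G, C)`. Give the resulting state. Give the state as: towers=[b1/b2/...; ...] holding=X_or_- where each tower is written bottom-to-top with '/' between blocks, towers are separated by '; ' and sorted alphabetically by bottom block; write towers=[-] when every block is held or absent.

towers=[D/B; E/A; F/C] holding=G

before: towers=[D/B; E/A; F/C/G] holding=-
pre[unstack(G, C)]: on(G,C) ✓, clear(G) ✓, handempty ✓
all met → apply unstack(G, C)
after:  towers=[D/B; E/A; F/C] holding=G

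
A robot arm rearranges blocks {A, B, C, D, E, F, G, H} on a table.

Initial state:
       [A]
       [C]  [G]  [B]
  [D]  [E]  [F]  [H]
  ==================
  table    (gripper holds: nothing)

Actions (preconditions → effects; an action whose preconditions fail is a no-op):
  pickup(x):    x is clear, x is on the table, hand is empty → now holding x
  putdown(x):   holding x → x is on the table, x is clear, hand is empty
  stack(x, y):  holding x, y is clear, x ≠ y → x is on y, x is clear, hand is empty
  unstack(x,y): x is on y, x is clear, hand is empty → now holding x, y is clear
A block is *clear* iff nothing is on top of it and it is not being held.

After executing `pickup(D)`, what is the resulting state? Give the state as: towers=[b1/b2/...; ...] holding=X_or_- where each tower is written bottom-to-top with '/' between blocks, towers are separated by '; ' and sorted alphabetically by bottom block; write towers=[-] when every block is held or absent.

towers=[E/C/A; F/G; H/B] holding=D

before: towers=[D; E/C/A; F/G; H/B] holding=-
pre[pickup(D)]: clear(D) ✓, ontable(D) ✓, handempty ✓
all met → apply pickup(D)
after:  towers=[E/C/A; F/G; H/B] holding=D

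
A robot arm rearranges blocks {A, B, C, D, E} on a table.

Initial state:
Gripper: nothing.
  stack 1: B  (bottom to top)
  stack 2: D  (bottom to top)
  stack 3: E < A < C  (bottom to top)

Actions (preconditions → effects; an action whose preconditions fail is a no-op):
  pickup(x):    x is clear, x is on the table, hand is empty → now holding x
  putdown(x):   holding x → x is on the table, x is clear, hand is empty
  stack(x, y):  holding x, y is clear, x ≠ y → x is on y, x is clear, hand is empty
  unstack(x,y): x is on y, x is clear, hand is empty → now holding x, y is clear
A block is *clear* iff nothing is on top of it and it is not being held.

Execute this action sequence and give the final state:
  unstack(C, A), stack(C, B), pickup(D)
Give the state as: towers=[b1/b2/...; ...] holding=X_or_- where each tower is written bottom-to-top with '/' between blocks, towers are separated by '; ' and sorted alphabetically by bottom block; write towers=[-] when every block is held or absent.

towers=[B/C; E/A] holding=D

step 1 (unstack(C, A)): towers=[B; D; E/A] holding=C
step 2 (stack(C, B)): towers=[B/C; D; E/A] holding=-
step 3 (pickup(D)): towers=[B/C; E/A] holding=D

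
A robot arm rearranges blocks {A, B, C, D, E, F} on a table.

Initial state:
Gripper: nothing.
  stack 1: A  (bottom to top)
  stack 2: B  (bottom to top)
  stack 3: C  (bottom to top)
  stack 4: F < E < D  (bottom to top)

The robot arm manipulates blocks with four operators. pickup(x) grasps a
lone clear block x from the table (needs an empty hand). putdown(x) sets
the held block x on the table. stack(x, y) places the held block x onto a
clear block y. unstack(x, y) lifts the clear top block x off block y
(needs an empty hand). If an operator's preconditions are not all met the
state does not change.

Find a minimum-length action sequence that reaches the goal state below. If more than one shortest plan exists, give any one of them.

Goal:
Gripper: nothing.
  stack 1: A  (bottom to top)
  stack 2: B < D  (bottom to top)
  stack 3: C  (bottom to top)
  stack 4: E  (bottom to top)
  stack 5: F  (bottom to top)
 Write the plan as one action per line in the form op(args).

step 1 (unstack(D, E)): towers=[A; B; C; F/E] holding=D
step 2 (stack(D, B)): towers=[A; B/D; C; F/E] holding=-
step 3 (unstack(E, F)): towers=[A; B/D; C; F] holding=E
step 4 (putdown(E)): towers=[A; B/D; C; E; F] holding=-
goal check: towers=[A; B/D; C; E; F] holding=- — reached (length 4, optimal by BFS)

unstack(D, E)
stack(D, B)
unstack(E, F)
putdown(E)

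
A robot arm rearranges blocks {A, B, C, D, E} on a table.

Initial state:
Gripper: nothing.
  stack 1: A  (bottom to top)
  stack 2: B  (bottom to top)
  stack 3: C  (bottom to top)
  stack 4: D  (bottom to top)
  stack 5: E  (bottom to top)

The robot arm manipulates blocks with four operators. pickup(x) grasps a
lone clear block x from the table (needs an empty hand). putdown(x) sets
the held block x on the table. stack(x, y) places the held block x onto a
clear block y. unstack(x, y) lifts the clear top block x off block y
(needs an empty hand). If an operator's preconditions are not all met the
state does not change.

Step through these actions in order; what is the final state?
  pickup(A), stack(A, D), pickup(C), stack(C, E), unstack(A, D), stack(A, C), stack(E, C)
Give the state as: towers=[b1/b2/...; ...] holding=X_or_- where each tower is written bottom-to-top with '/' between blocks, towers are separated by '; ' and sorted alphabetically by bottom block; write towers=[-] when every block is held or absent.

towers=[B; D; E/C/A] holding=-

step 1 (pickup(A)): towers=[B; C; D; E] holding=A
step 2 (stack(A, D)): towers=[B; C; D/A; E] holding=-
step 3 (pickup(C)): towers=[B; D/A; E] holding=C
step 4 (stack(C, E)): towers=[B; D/A; E/C] holding=-
step 5 (unstack(A, D)): towers=[B; D; E/C] holding=A
step 6 (stack(A, C)): towers=[B; D; E/C/A] holding=-
step 7 (stack(E, C)) [no-op]: towers=[B; D; E/C/A] holding=-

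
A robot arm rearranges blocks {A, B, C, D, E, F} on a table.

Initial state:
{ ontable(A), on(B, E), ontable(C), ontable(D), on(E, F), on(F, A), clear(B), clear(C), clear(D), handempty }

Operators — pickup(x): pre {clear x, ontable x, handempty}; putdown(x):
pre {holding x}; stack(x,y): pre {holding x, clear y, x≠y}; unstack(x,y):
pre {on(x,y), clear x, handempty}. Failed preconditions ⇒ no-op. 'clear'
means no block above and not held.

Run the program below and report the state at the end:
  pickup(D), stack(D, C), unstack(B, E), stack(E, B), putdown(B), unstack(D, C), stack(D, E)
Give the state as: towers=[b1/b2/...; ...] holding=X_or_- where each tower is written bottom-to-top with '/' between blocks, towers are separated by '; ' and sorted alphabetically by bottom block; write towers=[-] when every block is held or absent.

towers=[A/F/E/D; B; C] holding=-

step 1 (pickup(D)): towers=[A/F/E/B; C] holding=D
step 2 (stack(D, C)): towers=[A/F/E/B; C/D] holding=-
step 3 (unstack(B, E)): towers=[A/F/E; C/D] holding=B
step 4 (stack(E, B)) [no-op]: towers=[A/F/E; C/D] holding=B
step 5 (putdown(B)): towers=[A/F/E; B; C/D] holding=-
step 6 (unstack(D, C)): towers=[A/F/E; B; C] holding=D
step 7 (stack(D, E)): towers=[A/F/E/D; B; C] holding=-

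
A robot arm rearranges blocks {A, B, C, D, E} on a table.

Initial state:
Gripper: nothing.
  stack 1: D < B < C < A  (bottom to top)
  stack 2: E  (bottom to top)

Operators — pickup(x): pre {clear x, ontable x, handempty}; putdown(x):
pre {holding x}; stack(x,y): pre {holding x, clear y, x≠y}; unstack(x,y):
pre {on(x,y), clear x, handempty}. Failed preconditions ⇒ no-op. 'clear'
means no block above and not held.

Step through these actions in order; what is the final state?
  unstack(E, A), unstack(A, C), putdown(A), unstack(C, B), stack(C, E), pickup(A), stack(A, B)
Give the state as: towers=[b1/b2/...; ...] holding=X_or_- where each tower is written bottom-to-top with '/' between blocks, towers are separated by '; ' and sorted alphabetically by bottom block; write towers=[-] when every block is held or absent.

towers=[D/B/A; E/C] holding=-

step 1 (unstack(E, A)) [no-op]: towers=[D/B/C/A; E] holding=-
step 2 (unstack(A, C)): towers=[D/B/C; E] holding=A
step 3 (putdown(A)): towers=[A; D/B/C; E] holding=-
step 4 (unstack(C, B)): towers=[A; D/B; E] holding=C
step 5 (stack(C, E)): towers=[A; D/B; E/C] holding=-
step 6 (pickup(A)): towers=[D/B; E/C] holding=A
step 7 (stack(A, B)): towers=[D/B/A; E/C] holding=-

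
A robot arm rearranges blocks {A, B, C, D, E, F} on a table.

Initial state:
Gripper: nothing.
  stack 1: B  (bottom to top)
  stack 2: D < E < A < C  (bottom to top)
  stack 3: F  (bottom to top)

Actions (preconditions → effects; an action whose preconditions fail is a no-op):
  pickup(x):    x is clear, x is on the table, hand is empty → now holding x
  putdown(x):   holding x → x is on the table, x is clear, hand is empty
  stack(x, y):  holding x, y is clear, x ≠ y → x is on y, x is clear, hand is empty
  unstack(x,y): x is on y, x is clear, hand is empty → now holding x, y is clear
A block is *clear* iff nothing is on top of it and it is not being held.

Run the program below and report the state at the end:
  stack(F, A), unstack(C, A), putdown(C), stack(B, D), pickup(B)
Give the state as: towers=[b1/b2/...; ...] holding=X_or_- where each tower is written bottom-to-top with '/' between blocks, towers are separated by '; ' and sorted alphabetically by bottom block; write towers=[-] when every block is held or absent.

step 1 (stack(F, A)) [no-op]: towers=[B; D/E/A/C; F] holding=-
step 2 (unstack(C, A)): towers=[B; D/E/A; F] holding=C
step 3 (putdown(C)): towers=[B; C; D/E/A; F] holding=-
step 4 (stack(B, D)) [no-op]: towers=[B; C; D/E/A; F] holding=-
step 5 (pickup(B)): towers=[C; D/E/A; F] holding=B

towers=[C; D/E/A; F] holding=B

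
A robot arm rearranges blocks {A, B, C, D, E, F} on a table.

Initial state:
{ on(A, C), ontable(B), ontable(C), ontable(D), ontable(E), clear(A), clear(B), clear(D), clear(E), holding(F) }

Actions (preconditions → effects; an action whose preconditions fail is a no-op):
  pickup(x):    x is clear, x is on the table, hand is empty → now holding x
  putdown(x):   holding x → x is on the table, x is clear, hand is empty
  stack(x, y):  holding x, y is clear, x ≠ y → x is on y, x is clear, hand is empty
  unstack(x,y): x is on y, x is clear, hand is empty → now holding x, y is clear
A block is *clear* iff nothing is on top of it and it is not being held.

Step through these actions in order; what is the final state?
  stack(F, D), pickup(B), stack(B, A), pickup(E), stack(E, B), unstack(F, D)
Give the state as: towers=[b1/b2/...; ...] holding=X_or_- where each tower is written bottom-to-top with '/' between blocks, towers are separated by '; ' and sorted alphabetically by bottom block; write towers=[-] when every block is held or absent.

towers=[C/A/B/E; D] holding=F

step 1 (stack(F, D)): towers=[B; C/A; D/F; E] holding=-
step 2 (pickup(B)): towers=[C/A; D/F; E] holding=B
step 3 (stack(B, A)): towers=[C/A/B; D/F; E] holding=-
step 4 (pickup(E)): towers=[C/A/B; D/F] holding=E
step 5 (stack(E, B)): towers=[C/A/B/E; D/F] holding=-
step 6 (unstack(F, D)): towers=[C/A/B/E; D] holding=F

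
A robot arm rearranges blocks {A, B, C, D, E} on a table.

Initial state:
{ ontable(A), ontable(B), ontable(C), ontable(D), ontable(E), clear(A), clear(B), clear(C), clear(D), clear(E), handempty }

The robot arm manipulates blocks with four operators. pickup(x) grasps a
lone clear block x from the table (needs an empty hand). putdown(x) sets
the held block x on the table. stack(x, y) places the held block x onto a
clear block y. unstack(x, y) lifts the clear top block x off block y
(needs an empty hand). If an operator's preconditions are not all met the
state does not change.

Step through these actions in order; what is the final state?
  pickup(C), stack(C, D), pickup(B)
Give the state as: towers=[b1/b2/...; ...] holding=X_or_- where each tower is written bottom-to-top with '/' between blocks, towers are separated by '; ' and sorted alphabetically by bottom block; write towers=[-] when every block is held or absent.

towers=[A; D/C; E] holding=B

step 1 (pickup(C)): towers=[A; B; D; E] holding=C
step 2 (stack(C, D)): towers=[A; B; D/C; E] holding=-
step 3 (pickup(B)): towers=[A; D/C; E] holding=B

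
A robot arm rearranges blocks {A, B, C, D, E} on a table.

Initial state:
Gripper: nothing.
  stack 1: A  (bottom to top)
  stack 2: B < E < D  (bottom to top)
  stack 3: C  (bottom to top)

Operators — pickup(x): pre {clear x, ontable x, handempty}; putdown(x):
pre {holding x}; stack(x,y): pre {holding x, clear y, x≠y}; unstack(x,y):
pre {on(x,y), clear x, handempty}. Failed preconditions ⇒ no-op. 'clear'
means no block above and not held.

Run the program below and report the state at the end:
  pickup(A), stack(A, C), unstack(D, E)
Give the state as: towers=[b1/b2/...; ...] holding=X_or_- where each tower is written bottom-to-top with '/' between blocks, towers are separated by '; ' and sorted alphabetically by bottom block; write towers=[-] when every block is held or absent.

step 1 (pickup(A)): towers=[B/E/D; C] holding=A
step 2 (stack(A, C)): towers=[B/E/D; C/A] holding=-
step 3 (unstack(D, E)): towers=[B/E; C/A] holding=D

towers=[B/E; C/A] holding=D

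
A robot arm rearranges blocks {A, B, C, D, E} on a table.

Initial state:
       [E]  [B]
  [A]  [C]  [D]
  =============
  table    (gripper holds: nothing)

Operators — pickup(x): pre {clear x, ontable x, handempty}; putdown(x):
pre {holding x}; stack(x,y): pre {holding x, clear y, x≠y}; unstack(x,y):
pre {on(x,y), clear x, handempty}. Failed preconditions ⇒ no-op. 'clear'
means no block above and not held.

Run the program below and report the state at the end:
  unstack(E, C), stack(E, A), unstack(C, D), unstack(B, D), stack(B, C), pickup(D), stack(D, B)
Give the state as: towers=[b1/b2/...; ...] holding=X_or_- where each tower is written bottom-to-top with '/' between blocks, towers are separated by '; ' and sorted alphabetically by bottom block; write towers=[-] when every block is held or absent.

towers=[A/E; C/B/D] holding=-

step 1 (unstack(E, C)): towers=[A; C; D/B] holding=E
step 2 (stack(E, A)): towers=[A/E; C; D/B] holding=-
step 3 (unstack(C, D)) [no-op]: towers=[A/E; C; D/B] holding=-
step 4 (unstack(B, D)): towers=[A/E; C; D] holding=B
step 5 (stack(B, C)): towers=[A/E; C/B; D] holding=-
step 6 (pickup(D)): towers=[A/E; C/B] holding=D
step 7 (stack(D, B)): towers=[A/E; C/B/D] holding=-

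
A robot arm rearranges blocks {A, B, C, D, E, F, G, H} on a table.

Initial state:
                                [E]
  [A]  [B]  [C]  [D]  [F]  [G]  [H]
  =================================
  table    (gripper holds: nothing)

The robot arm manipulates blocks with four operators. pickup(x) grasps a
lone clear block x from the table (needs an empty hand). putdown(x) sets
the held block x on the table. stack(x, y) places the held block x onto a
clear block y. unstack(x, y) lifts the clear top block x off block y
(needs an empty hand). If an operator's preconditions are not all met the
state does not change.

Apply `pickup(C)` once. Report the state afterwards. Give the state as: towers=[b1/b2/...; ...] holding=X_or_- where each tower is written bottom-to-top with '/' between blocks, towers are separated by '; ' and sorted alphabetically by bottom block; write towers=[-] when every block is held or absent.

before: towers=[A; B; C; D; F; G; H/E] holding=-
pre[pickup(C)]: clear(C) ✓, ontable(C) ✓, handempty ✓
all met → apply pickup(C)
after:  towers=[A; B; D; F; G; H/E] holding=C

towers=[A; B; D; F; G; H/E] holding=C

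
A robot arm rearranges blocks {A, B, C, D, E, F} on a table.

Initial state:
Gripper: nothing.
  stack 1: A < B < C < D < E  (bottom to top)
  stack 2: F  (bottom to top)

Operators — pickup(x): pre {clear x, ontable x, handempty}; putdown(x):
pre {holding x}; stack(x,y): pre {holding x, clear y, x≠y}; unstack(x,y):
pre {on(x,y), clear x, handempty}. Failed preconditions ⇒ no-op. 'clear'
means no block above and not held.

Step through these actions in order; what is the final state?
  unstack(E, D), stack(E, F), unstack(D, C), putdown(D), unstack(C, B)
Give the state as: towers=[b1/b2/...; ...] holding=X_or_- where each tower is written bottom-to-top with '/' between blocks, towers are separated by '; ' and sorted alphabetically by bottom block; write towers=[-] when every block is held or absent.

step 1 (unstack(E, D)): towers=[A/B/C/D; F] holding=E
step 2 (stack(E, F)): towers=[A/B/C/D; F/E] holding=-
step 3 (unstack(D, C)): towers=[A/B/C; F/E] holding=D
step 4 (putdown(D)): towers=[A/B/C; D; F/E] holding=-
step 5 (unstack(C, B)): towers=[A/B; D; F/E] holding=C

towers=[A/B; D; F/E] holding=C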